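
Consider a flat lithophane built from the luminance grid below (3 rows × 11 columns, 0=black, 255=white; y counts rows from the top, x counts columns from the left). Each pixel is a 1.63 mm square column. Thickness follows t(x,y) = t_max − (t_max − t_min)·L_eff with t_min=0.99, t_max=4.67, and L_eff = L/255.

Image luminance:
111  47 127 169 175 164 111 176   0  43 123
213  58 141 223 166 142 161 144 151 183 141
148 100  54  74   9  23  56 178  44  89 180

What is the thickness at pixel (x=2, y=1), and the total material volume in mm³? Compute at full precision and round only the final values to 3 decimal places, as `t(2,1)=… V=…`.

span = t_max - t_min = 4.67 - 0.99 = 3.680
L(2,1) = 141, L_eff = 141/255 = 0.552941
t(2,1) = 4.67 - 3.680·0.552941 = 2.635
Σt over all 3·11 pixels = 828591/8500 ≈ 97.4812941
V = pitch²·Σt = 1.63²·828591/8500 = 258.998

t(2,1)=2.635 V=258.998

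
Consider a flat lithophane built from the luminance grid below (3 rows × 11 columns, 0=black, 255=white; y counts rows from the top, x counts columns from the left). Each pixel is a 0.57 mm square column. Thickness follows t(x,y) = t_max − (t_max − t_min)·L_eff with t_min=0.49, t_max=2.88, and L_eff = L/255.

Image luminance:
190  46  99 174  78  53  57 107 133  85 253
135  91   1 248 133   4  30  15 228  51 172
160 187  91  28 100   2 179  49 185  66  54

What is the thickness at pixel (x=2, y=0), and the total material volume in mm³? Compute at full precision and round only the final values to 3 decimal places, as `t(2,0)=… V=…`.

span = t_max - t_min = 2.88 - 0.49 = 2.390
L(2,0) = 99, L_eff = 99/255 = 0.388235
t(2,0) = 2.88 - 2.390·0.388235 = 1.952
Σt over all 3·11 pixels = 397711/6375 ≈ 62.3860392
V = pitch²·Σt = 0.57²·397711/6375 = 20.269

t(2,0)=1.952 V=20.269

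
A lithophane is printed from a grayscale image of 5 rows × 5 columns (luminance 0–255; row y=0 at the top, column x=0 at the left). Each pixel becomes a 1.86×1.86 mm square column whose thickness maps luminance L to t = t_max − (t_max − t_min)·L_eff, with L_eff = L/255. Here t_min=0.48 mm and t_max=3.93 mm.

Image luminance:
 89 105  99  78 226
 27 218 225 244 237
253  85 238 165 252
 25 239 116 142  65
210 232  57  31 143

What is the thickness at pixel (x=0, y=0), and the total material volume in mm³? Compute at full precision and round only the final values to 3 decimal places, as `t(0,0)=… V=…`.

span = t_max - t_min = 3.93 - 0.48 = 3.450
L(0,0) = 89, L_eff = 89/255 = 0.349020
t(0,0) = 3.93 - 3.450·0.349020 = 2.726
Σt over all 5·5 pixels = 39801/850 ≈ 46.8247059
V = pitch²·Σt = 1.86²·39801/850 = 161.995

t(0,0)=2.726 V=161.995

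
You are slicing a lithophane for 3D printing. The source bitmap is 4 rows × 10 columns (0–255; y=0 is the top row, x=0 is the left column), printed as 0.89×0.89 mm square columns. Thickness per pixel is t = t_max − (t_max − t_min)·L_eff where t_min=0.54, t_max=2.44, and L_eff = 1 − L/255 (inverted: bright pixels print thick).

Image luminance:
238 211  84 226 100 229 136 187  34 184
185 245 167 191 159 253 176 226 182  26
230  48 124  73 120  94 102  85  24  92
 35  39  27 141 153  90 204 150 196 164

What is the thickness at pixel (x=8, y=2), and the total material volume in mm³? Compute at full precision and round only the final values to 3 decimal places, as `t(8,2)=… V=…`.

span = t_max - t_min = 2.44 - 0.54 = 1.900
L(8,2) = 24, L_eff = 1 - 24/255 = 0.905882 (inverted)
t(8,2) = 2.44 - 1.900·0.905882 = 0.719
Σt over all 4·10 pixels = 3241/51 ≈ 63.5490196
V = pitch²·Σt = 0.89²·3241/51 = 50.337

t(8,2)=0.719 V=50.337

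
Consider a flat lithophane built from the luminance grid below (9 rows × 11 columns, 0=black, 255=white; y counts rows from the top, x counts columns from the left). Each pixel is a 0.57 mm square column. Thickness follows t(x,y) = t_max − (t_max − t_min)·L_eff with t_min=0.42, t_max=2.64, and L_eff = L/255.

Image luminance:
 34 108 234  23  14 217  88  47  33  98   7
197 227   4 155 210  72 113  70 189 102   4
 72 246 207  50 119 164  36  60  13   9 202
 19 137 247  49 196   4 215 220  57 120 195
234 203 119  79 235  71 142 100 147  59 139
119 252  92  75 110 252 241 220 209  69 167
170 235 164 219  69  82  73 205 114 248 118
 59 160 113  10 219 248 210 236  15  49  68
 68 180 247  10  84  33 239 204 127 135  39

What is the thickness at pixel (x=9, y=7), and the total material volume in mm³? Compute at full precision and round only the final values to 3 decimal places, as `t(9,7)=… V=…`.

span = t_max - t_min = 2.64 - 0.42 = 2.220
L(9,7) = 49, L_eff = 49/255 = 0.192157
t(9,7) = 2.64 - 2.220·0.192157 = 2.213
Σt over all 9·11 pixels = 642101/4250 ≈ 151.0825882
V = pitch²·Σt = 0.57²·642101/4250 = 49.087

t(9,7)=2.213 V=49.087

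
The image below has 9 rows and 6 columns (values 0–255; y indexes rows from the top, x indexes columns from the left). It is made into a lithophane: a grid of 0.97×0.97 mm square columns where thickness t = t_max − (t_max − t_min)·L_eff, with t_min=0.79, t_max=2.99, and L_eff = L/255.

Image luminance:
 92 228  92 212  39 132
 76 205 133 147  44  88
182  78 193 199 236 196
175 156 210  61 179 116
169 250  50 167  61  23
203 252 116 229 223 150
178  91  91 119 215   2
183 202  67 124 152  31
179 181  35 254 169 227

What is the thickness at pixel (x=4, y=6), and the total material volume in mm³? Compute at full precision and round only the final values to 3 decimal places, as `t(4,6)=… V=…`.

span = t_max - t_min = 2.99 - 0.79 = 2.200
L(4,6) = 215, L_eff = 215/255 = 0.843137
t(4,6) = 2.99 - 2.200·0.843137 = 1.135
Σt over all 9·6 pixels = 238759/2550 ≈ 93.6309804
V = pitch²·Σt = 0.97²·238759/2550 = 88.097

t(4,6)=1.135 V=88.097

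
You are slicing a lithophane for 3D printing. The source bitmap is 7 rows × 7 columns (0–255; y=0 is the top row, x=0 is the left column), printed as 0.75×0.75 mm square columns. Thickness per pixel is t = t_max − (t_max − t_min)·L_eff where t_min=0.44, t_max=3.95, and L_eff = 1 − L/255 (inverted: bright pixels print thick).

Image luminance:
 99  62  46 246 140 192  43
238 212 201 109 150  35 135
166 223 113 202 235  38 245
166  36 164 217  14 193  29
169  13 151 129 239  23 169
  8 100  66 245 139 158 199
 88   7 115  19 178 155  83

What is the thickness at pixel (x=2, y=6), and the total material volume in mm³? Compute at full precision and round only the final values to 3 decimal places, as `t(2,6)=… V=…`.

span = t_max - t_min = 3.95 - 0.44 = 3.510
L(2,6) = 115, L_eff = 1 - 115/255 = 0.549020 (inverted)
t(2,6) = 3.95 - 3.510·0.549020 = 2.023
Σt over all 7·7 pixels = 466147/4250 ≈ 109.6816471
V = pitch²·Σt = 0.75²·466147/4250 = 61.696

t(2,6)=2.023 V=61.696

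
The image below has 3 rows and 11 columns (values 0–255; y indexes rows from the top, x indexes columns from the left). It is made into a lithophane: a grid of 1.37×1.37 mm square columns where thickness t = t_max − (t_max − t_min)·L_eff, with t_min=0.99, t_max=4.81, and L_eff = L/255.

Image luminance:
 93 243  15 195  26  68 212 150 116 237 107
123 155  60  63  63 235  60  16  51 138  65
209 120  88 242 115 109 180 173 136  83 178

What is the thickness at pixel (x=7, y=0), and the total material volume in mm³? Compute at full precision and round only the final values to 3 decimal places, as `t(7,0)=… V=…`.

span = t_max - t_min = 4.81 - 0.99 = 3.820
L(7,0) = 150, L_eff = 150/255 = 0.588235
t(7,0) = 4.81 - 3.820·0.588235 = 2.563
Σt over all 3·11 pixels = 2472247/25500 ≈ 96.9508627
V = pitch²·Σt = 1.37²·2472247/25500 = 181.967

t(7,0)=2.563 V=181.967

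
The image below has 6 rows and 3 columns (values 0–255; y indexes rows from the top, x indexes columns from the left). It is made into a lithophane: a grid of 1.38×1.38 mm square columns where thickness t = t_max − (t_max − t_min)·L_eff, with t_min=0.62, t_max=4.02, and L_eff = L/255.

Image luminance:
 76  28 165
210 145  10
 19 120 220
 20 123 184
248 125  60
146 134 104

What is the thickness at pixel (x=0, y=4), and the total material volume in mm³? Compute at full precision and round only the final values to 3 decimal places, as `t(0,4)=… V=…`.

t(0,4)=0.713 V=83.540

span = t_max - t_min = 4.02 - 0.62 = 3.400
L(0,4) = 248, L_eff = 248/255 = 0.972549
t(0,4) = 4.02 - 3.400·0.972549 = 0.713
Σt over all 6·3 pixels = 658/15 ≈ 43.8666667
V = pitch²·Σt = 1.38²·658/15 = 83.540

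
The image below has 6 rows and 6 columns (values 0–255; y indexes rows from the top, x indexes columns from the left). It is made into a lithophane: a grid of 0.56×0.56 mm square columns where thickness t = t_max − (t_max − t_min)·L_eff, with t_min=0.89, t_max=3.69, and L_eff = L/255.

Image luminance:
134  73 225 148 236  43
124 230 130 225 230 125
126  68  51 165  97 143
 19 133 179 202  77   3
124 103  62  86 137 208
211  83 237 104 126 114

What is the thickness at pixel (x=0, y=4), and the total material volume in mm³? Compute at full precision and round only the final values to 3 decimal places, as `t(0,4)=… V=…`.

t(0,4)=2.328 V=25.195

span = t_max - t_min = 3.69 - 0.89 = 2.800
L(0,4) = 124, L_eff = 124/255 = 0.486275
t(0,4) = 3.69 - 2.800·0.486275 = 2.328
Σt over all 6·6 pixels = 102437/1275 ≈ 80.3427451
V = pitch²·Σt = 0.56²·102437/1275 = 25.195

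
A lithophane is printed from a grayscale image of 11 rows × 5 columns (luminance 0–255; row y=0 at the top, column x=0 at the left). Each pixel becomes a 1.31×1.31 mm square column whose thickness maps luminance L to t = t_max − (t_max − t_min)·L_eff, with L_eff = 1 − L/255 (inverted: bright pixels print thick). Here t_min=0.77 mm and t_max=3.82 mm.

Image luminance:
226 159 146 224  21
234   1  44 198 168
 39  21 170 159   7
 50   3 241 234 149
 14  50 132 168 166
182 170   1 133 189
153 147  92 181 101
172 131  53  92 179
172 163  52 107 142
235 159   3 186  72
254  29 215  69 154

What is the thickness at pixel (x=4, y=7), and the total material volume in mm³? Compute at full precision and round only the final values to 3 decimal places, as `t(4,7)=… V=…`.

span = t_max - t_min = 3.82 - 0.77 = 3.050
L(4,7) = 179, L_eff = 1 - 179/255 = 0.298039 (inverted)
t(4,7) = 3.82 - 3.050·0.298039 = 2.911
Σt over all 11·5 pixels = 643717/5100 ≈ 126.2190196
V = pitch²·Σt = 1.31²·643717/5100 = 216.604

t(4,7)=2.911 V=216.604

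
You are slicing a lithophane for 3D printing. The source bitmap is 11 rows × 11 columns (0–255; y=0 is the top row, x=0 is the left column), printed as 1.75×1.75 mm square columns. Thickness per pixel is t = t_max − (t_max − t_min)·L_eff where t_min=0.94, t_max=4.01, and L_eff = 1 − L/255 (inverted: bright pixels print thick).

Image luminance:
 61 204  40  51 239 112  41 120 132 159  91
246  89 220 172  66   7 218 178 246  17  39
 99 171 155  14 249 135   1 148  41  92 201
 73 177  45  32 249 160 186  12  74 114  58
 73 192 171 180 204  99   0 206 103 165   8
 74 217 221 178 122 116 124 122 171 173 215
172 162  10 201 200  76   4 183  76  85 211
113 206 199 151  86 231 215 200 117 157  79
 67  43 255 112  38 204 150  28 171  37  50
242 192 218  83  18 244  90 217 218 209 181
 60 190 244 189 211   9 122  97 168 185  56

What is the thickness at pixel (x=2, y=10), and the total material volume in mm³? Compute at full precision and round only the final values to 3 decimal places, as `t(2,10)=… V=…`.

span = t_max - t_min = 4.01 - 0.94 = 3.070
L(2,10) = 244, L_eff = 1 - 244/255 = 0.043137 (inverted)
t(2,10) = 4.01 - 3.070·0.043137 = 3.878
Σt over all 11·11 pixels = 784307/2550 ≈ 307.5713725
V = pitch²·Σt = 1.75²·784307/2550 = 941.937

t(2,10)=3.878 V=941.937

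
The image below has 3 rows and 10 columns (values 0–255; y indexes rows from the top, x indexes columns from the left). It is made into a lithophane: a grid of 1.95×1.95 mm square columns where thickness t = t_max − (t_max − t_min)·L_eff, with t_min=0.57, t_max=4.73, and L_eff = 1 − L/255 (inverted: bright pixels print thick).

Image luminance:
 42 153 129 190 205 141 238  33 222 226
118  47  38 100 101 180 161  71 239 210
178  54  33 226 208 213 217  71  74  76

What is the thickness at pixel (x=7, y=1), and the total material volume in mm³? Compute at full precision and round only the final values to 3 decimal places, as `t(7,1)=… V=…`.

span = t_max - t_min = 4.73 - 0.57 = 4.160
L(7,1) = 71, L_eff = 1 - 71/255 = 0.721569 (inverted)
t(7,1) = 4.73 - 4.160·0.721569 = 1.728
Σt over all 3·10 pixels = 363459/4250 ≈ 85.5197647
V = pitch²·Σt = 1.95²·363459/4250 = 325.189

t(7,1)=1.728 V=325.189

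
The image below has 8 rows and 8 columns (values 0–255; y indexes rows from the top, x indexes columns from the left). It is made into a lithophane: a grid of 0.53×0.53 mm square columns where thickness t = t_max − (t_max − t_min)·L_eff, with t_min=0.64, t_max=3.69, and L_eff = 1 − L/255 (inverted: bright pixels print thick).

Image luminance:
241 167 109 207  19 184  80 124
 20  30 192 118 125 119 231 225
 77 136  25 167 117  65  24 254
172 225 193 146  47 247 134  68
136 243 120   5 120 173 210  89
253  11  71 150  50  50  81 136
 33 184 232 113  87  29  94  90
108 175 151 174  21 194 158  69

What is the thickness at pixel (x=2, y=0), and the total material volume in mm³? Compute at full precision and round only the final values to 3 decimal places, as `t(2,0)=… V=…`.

span = t_max - t_min = 3.69 - 0.64 = 3.050
L(2,0) = 109, L_eff = 1 - 109/255 = 0.572549 (inverted)
t(2,0) = 3.69 - 3.050·0.572549 = 1.944
Σt over all 8·8 pixels = 351437/2550 ≈ 137.8184314
V = pitch²·Σt = 0.53²·351437/2550 = 38.713

t(2,0)=1.944 V=38.713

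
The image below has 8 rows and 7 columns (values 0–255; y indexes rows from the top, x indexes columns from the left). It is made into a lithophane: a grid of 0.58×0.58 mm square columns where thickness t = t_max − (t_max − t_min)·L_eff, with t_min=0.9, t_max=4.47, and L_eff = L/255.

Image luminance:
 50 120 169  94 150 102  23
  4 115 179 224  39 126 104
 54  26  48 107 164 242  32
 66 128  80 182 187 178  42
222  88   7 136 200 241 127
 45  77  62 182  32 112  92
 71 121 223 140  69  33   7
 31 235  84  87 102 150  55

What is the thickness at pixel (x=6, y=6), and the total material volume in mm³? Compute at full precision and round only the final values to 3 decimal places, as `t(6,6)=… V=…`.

span = t_max - t_min = 4.47 - 0.9 = 3.570
L(6,6) = 7, L_eff = 7/255 = 0.027451
t(6,6) = 4.47 - 3.570·0.027451 = 4.372
Σt over all 8·7 pixels = 165.396
V = pitch²·Σt = 0.58²·165.396 = 55.639

t(6,6)=4.372 V=55.639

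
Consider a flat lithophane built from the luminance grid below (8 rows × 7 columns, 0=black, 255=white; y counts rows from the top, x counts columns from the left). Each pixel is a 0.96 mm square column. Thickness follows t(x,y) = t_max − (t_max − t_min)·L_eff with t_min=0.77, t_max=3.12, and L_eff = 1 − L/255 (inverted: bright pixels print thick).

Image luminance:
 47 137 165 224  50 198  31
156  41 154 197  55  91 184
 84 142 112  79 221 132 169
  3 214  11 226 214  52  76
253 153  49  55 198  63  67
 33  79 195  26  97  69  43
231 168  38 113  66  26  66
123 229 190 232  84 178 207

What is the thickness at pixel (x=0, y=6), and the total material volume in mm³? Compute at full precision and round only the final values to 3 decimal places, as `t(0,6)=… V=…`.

t(0,6)=2.899 V=97.459

span = t_max - t_min = 3.12 - 0.77 = 2.350
L(0,6) = 231, L_eff = 1 - 231/255 = 0.094118 (inverted)
t(0,6) = 3.12 - 2.350·0.094118 = 2.899
Σt over all 8·7 pixels = 134831/1275 ≈ 105.7498039
V = pitch²·Σt = 0.96²·134831/1275 = 97.459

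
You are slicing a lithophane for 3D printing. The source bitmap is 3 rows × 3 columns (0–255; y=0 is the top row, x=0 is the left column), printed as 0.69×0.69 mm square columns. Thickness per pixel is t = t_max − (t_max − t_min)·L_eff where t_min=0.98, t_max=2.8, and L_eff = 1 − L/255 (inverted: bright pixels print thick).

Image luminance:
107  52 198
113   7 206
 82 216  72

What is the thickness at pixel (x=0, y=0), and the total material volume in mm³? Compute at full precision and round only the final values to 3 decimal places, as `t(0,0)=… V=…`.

t(0,0)=1.744 V=7.777

span = t_max - t_min = 2.8 - 0.98 = 1.820
L(0,0) = 107, L_eff = 1 - 107/255 = 0.580392 (inverted)
t(0,0) = 2.8 - 1.820·0.580392 = 1.744
Σt over all 3·3 pixels = 34713/2125 ≈ 16.3355294
V = pitch²·Σt = 0.69²·34713/2125 = 7.777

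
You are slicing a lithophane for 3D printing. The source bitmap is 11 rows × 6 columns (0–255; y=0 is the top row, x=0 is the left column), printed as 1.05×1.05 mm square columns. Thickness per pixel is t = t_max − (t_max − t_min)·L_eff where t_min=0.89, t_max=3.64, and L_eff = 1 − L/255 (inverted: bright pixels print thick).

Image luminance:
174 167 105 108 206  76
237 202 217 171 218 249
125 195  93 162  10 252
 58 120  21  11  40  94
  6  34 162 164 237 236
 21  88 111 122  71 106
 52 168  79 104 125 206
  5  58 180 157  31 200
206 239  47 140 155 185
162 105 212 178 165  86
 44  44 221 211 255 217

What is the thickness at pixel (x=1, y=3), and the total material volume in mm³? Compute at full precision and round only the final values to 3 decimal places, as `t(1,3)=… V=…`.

span = t_max - t_min = 3.64 - 0.89 = 2.750
L(1,3) = 120, L_eff = 1 - 120/255 = 0.529412 (inverted)
t(1,3) = 3.64 - 2.750·0.529412 = 2.184
Σt over all 11·6 pixels = 197351/1275 ≈ 154.7850980
V = pitch²·Σt = 1.05²·197351/1275 = 170.651

t(1,3)=2.184 V=170.651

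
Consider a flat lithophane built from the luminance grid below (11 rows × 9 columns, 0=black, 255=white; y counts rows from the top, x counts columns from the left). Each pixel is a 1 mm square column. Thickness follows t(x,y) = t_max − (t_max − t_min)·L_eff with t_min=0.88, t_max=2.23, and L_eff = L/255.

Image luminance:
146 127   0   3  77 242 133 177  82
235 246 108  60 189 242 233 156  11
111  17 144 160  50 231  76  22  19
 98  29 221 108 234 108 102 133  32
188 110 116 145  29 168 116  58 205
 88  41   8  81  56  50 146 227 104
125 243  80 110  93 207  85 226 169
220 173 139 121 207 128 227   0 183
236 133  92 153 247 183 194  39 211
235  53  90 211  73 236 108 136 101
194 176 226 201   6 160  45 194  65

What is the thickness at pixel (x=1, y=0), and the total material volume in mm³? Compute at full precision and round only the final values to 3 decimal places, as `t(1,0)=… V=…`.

t(1,0)=1.558 V=151.777

span = t_max - t_min = 2.23 - 0.88 = 1.350
L(1,0) = 127, L_eff = 127/255 = 0.498039
t(1,0) = 2.23 - 1.350·0.498039 = 1.558
Σt over all 11·9 pixels = 258021/1700 ≈ 151.7770588
V = pitch²·Σt = 1²·258021/1700 = 151.777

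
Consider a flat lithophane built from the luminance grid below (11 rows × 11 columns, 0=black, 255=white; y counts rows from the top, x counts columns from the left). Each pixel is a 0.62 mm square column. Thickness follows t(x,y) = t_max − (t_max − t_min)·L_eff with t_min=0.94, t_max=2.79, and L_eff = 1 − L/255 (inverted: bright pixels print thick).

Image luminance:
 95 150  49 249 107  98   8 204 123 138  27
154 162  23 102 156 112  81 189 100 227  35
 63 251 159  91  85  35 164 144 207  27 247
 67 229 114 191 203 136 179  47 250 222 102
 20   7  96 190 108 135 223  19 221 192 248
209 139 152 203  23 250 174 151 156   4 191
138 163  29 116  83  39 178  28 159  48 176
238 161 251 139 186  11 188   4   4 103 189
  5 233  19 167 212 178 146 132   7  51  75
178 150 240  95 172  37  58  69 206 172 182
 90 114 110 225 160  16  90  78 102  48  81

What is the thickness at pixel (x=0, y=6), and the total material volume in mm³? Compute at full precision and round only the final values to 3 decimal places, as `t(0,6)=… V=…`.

span = t_max - t_min = 2.79 - 0.94 = 1.850
L(0,6) = 138, L_eff = 1 - 138/255 = 0.458824 (inverted)
t(0,6) = 2.79 - 1.850·0.458824 = 1.941
Σt over all 11·11 pixels = 287857/1275 ≈ 225.7701961
V = pitch²·Σt = 0.62²·287857/1275 = 86.786

t(0,6)=1.941 V=86.786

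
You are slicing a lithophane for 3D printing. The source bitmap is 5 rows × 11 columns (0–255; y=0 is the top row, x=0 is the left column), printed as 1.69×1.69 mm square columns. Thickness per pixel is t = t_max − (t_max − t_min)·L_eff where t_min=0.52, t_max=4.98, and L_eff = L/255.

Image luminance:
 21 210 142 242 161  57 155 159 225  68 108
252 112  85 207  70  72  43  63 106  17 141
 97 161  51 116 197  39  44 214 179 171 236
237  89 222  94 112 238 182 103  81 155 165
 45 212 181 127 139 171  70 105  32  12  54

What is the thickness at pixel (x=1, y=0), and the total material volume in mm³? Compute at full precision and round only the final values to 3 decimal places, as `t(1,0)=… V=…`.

span = t_max - t_min = 4.98 - 0.52 = 4.460
L(1,0) = 210, L_eff = 210/255 = 0.823529
t(1,0) = 4.98 - 4.460·0.823529 = 1.307
Σt over all 5·11 pixels = 320124/2125 ≈ 150.6465882
V = pitch²·Σt = 1.69²·320124/2125 = 430.262

t(1,0)=1.307 V=430.262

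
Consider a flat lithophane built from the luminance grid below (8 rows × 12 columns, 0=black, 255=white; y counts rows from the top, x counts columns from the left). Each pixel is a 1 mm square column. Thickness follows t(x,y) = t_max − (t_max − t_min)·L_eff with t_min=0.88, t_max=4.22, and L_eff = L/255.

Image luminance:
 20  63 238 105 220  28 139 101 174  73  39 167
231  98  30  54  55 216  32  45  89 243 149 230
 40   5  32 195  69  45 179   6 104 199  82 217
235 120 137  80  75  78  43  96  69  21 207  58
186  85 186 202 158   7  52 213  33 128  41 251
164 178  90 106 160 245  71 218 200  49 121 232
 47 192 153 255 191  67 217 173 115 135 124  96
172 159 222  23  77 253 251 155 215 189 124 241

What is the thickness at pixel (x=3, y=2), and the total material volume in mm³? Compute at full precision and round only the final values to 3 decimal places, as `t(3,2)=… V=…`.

t(3,2)=1.666 V=242.010

span = t_max - t_min = 4.22 - 0.88 = 3.340
L(3,2) = 195, L_eff = 195/255 = 0.764706
t(3,2) = 4.22 - 3.340·0.764706 = 1.666
Σt over all 8·12 pixels = 1028543/4250 ≈ 242.0101176
V = pitch²·Σt = 1²·1028543/4250 = 242.010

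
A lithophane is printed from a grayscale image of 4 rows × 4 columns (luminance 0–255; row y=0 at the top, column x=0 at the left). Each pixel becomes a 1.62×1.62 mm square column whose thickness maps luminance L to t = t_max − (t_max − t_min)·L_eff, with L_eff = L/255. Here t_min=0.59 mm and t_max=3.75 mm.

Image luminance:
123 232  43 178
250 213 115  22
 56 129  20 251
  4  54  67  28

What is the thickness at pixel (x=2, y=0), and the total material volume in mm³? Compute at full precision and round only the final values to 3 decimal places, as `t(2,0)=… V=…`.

t(2,0)=3.217 V=99.412

span = t_max - t_min = 3.75 - 0.59 = 3.160
L(2,0) = 43, L_eff = 43/255 = 0.168627
t(2,0) = 3.75 - 3.160·0.168627 = 3.217
Σt over all 4·4 pixels = 37.88
V = pitch²·Σt = 1.62²·37.88 = 99.412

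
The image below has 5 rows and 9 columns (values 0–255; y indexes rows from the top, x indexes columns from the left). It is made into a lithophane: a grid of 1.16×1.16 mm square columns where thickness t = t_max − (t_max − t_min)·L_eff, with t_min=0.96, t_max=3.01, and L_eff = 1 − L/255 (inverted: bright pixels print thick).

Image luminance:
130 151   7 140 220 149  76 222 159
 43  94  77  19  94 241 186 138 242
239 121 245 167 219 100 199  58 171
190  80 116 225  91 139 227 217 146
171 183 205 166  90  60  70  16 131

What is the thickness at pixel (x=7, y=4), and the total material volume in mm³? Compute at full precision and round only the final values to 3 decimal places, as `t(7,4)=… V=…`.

span = t_max - t_min = 3.01 - 0.96 = 2.050
L(7,4) = 16, L_eff = 1 - 16/255 = 0.937255 (inverted)
t(7,4) = 3.01 - 2.050·0.937255 = 1.089
Σt over all 5·9 pixels = 9679/102 ≈ 94.8921569
V = pitch²·Σt = 1.16²·9679/102 = 127.687

t(7,4)=1.089 V=127.687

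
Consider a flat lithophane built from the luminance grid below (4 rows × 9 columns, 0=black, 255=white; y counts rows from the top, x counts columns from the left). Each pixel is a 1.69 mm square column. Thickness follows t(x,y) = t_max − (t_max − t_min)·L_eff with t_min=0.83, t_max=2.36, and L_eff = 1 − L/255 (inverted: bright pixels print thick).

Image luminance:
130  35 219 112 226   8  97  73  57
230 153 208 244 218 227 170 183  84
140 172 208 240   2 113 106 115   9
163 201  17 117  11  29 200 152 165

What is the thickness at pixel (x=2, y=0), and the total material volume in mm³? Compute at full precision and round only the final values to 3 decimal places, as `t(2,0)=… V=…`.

t(2,0)=2.144 V=168.179

span = t_max - t_min = 2.36 - 0.83 = 1.530
L(2,0) = 219, L_eff = 1 - 219/255 = 0.141176 (inverted)
t(2,0) = 2.36 - 1.530·0.141176 = 2.144
Σt over all 4·9 pixels = 58.884
V = pitch²·Σt = 1.69²·58.884 = 168.179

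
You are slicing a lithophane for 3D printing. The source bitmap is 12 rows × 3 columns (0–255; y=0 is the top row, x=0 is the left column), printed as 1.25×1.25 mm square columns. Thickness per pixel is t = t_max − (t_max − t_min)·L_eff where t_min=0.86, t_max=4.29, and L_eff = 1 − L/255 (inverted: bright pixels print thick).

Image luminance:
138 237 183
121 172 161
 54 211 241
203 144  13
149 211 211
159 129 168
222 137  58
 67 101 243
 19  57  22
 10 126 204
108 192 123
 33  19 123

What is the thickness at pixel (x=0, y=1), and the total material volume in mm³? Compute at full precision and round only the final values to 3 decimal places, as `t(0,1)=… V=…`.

span = t_max - t_min = 4.29 - 0.86 = 3.430
L(0,1) = 121, L_eff = 1 - 121/255 = 0.525490 (inverted)
t(0,1) = 4.29 - 3.430·0.525490 = 2.488
Σt over all 12·3 pixels = 2425247/25500 ≈ 95.1077255
V = pitch²·Σt = 1.25²·2425247/25500 = 148.606

t(0,1)=2.488 V=148.606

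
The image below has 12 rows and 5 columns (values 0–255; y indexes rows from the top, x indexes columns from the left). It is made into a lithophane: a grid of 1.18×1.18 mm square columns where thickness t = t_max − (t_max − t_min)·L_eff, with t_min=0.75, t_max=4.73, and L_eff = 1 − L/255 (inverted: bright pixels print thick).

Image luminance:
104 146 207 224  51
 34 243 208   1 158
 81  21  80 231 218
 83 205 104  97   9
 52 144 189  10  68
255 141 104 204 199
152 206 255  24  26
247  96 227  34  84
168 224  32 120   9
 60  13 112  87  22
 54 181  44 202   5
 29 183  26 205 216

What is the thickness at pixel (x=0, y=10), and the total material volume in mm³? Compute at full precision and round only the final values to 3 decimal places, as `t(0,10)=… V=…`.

t(0,10)=1.593 V=219.435

span = t_max - t_min = 4.73 - 0.75 = 3.980
L(0,10) = 54, L_eff = 1 - 54/255 = 0.788235 (inverted)
t(0,10) = 4.73 - 3.980·0.788235 = 1.593
Σt over all 12·5 pixels = 1004668/6375 ≈ 157.5949804
V = pitch²·Σt = 1.18²·1004668/6375 = 219.435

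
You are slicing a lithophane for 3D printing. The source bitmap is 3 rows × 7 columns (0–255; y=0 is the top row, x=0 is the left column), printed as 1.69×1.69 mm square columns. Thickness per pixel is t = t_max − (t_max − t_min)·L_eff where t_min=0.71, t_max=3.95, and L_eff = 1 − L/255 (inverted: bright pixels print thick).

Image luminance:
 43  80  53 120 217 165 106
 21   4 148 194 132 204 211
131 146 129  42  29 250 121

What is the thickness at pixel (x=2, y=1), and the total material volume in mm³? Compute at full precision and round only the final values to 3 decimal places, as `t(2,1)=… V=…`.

span = t_max - t_min = 3.95 - 0.71 = 3.240
L(2,1) = 148, L_eff = 1 - 148/255 = 0.419608 (inverted)
t(2,1) = 3.95 - 3.240·0.419608 = 2.590
Σt over all 3·7 pixels = 401703/8500 ≈ 47.2591765
V = pitch²·Σt = 1.69²·401703/8500 = 134.977

t(2,1)=2.590 V=134.977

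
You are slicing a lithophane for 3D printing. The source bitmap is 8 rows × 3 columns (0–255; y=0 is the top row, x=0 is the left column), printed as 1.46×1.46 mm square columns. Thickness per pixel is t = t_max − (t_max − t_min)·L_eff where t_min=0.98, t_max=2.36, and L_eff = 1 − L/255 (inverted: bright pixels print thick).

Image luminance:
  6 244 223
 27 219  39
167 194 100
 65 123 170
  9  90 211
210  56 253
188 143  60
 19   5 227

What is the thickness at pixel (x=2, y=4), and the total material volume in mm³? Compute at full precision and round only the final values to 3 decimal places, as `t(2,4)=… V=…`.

t(2,4)=2.122 V=85.296

span = t_max - t_min = 2.36 - 0.98 = 1.380
L(2,4) = 211, L_eff = 1 - 211/255 = 0.172549 (inverted)
t(2,4) = 2.36 - 1.380·0.172549 = 2.122
Σt over all 8·3 pixels = 85032/2125 ≈ 40.0150588
V = pitch²·Σt = 1.46²·85032/2125 = 85.296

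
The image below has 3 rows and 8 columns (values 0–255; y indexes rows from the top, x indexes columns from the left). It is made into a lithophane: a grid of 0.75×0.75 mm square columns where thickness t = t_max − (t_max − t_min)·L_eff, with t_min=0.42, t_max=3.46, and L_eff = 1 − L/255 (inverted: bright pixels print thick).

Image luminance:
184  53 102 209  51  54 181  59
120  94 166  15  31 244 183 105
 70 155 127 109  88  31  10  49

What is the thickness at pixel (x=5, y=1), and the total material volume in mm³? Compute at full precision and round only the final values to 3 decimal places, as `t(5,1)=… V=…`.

span = t_max - t_min = 3.46 - 0.42 = 3.040
L(5,1) = 244, L_eff = 1 - 244/255 = 0.043137 (inverted)
t(5,1) = 3.46 - 3.040·0.043137 = 3.329
Σt over all 3·8 pixels = 676/17 ≈ 39.7647059
V = pitch²·Σt = 0.75²·676/17 = 22.368

t(5,1)=3.329 V=22.368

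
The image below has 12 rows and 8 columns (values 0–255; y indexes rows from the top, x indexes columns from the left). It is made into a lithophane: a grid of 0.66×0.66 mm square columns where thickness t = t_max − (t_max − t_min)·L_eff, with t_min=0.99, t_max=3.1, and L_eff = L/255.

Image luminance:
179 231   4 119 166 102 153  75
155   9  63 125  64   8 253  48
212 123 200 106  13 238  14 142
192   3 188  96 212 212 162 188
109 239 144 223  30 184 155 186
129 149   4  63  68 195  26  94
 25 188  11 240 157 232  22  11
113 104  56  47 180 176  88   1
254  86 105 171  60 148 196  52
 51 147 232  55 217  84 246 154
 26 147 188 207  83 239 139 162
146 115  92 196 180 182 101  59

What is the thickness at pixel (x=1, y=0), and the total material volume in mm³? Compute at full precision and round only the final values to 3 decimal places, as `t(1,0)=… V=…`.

span = t_max - t_min = 3.1 - 0.99 = 2.110
L(1,0) = 231, L_eff = 231/255 = 0.905882
t(1,0) = 3.1 - 2.110·0.905882 = 1.189
Σt over all 12·8 pixels = 1252384/6375 ≈ 196.4523922
V = pitch²·Σt = 0.66²·1252384/6375 = 85.575

t(1,0)=1.189 V=85.575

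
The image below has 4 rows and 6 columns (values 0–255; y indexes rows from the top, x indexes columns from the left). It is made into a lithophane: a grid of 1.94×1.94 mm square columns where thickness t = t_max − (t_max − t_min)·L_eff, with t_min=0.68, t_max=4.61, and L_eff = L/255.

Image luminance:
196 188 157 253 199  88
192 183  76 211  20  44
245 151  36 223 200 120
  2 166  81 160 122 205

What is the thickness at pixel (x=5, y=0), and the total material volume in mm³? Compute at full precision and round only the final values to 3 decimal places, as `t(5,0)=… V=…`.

t(5,0)=3.254 V=212.348

span = t_max - t_min = 4.61 - 0.68 = 3.930
L(5,0) = 88, L_eff = 88/255 = 0.345098
t(5,0) = 4.61 - 3.930·0.345098 = 3.254
Σt over all 4·6 pixels = 239791/4250 ≈ 56.4214118
V = pitch²·Σt = 1.94²·239791/4250 = 212.348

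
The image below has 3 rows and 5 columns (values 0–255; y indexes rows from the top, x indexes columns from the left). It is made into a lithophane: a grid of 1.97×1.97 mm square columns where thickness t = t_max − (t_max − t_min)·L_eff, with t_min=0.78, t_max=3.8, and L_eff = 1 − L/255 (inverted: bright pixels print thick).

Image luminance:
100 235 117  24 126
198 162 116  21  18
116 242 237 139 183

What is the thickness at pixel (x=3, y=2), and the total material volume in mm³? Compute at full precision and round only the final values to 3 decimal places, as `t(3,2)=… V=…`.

span = t_max - t_min = 3.8 - 0.78 = 3.020
L(3,2) = 139, L_eff = 1 - 139/255 = 0.454902 (inverted)
t(3,2) = 3.8 - 3.020·0.454902 = 2.426
Σt over all 3·5 pixels = 152103/4250 ≈ 35.7889412
V = pitch²·Σt = 1.97²·152103/4250 = 138.893

t(3,2)=2.426 V=138.893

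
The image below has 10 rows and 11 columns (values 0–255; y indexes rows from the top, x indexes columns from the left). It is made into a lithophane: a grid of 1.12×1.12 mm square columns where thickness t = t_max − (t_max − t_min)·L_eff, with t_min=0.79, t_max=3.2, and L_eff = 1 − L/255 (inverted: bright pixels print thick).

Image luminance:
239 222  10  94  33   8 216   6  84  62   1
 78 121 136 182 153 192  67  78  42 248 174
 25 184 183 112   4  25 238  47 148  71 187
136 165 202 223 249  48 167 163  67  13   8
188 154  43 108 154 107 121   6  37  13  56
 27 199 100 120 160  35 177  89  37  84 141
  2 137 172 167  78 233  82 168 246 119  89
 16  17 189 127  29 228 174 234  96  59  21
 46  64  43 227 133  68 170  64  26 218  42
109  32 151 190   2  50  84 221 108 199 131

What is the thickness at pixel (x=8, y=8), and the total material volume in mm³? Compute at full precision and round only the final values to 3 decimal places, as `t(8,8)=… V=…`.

span = t_max - t_min = 3.2 - 0.79 = 2.410
L(8,8) = 26, L_eff = 1 - 26/255 = 0.898039 (inverted)
t(8,8) = 3.2 - 2.410·0.898039 = 1.036
Σt over all 10·11 pixels = 2593499/12750 ≈ 203.4116863
V = pitch²·Σt = 1.12²·2593499/12750 = 255.160

t(8,8)=1.036 V=255.160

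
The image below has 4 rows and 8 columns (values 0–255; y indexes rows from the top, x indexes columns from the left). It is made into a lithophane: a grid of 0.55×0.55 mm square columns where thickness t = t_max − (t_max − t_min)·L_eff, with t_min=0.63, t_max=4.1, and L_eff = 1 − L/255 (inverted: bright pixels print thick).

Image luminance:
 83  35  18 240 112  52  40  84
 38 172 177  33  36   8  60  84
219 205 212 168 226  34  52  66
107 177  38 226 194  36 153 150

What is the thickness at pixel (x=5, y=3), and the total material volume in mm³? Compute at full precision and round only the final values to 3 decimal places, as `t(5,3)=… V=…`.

span = t_max - t_min = 4.1 - 0.63 = 3.470
L(5,3) = 36, L_eff = 1 - 36/255 = 0.858824 (inverted)
t(5,3) = 4.1 - 3.470·0.858824 = 1.120
Σt over all 4·8 pixels = 69629/1020 ≈ 68.2637255
V = pitch²·Σt = 0.55²·69629/1020 = 20.650

t(5,3)=1.120 V=20.650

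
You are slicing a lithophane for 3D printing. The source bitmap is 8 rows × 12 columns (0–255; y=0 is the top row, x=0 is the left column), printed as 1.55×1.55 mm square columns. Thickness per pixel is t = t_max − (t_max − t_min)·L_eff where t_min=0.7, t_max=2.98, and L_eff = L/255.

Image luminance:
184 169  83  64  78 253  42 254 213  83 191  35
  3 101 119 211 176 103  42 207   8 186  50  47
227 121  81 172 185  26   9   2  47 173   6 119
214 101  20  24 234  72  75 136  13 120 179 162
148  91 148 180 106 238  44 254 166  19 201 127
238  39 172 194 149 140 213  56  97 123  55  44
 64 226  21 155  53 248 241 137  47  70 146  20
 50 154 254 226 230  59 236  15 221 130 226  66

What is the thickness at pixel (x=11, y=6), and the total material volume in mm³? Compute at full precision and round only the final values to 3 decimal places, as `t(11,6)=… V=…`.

t(11,6)=2.801 V=430.457

span = t_max - t_min = 2.98 - 0.7 = 2.280
L(11,6) = 20, L_eff = 20/255 = 0.078431
t(11,6) = 2.98 - 2.280·0.078431 = 2.801
Σt over all 8·12 pixels = 380737/2125 ≈ 179.1703529
V = pitch²·Σt = 1.55²·380737/2125 = 430.457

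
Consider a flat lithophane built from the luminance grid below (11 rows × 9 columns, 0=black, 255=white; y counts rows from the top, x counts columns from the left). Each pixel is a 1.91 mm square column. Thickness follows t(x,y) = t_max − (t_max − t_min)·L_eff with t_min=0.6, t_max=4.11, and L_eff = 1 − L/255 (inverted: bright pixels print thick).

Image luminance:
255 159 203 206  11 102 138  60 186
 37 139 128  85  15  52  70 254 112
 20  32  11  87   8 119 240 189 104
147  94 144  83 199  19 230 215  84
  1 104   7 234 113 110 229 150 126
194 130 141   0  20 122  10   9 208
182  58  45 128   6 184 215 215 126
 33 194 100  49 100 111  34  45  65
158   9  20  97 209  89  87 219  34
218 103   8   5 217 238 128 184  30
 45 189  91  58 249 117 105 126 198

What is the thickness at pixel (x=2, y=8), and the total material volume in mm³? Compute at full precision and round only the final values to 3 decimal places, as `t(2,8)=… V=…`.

span = t_max - t_min = 4.11 - 0.6 = 3.510
L(2,8) = 20, L_eff = 1 - 20/255 = 0.921569 (inverted)
t(2,8) = 4.11 - 3.510·0.921569 = 0.875
Σt over all 11·9 pixels = 911511/4250 ≈ 214.4731765
V = pitch²·Σt = 1.91²·911511/4250 = 782.420

t(2,8)=0.875 V=782.420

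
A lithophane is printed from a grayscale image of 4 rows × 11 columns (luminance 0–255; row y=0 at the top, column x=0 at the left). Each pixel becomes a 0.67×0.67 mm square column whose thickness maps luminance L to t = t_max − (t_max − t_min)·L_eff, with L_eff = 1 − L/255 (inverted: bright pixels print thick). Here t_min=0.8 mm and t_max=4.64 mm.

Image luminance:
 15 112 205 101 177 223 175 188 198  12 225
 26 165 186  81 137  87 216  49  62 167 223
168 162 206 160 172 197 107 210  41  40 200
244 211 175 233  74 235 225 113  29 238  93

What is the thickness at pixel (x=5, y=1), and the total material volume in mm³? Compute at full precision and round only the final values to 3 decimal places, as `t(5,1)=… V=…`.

t(5,1)=2.110 V=60.167

span = t_max - t_min = 4.64 - 0.8 = 3.840
L(5,1) = 87, L_eff = 1 - 87/255 = 0.658824 (inverted)
t(5,1) = 4.64 - 3.840·0.658824 = 2.110
Σt over all 4·11 pixels = 284816/2125 ≈ 134.0310588
V = pitch²·Σt = 0.67²·284816/2125 = 60.167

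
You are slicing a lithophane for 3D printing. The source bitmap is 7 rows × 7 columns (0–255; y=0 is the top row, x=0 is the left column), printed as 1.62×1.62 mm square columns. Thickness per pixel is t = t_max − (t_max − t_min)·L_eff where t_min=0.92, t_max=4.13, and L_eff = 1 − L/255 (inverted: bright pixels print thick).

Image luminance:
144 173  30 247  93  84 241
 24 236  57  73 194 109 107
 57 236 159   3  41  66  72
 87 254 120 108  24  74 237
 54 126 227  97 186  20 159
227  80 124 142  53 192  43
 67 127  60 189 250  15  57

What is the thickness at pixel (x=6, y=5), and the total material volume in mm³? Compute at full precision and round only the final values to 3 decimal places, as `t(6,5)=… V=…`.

t(6,5)=1.461 V=311.407

span = t_max - t_min = 4.13 - 0.92 = 3.210
L(6,5) = 43, L_eff = 1 - 43/255 = 0.831373 (inverted)
t(6,5) = 4.13 - 3.210·0.831373 = 1.461
Σt over all 7·7 pixels = 201719/1700 ≈ 118.6582353
V = pitch²·Σt = 1.62²·201719/1700 = 311.407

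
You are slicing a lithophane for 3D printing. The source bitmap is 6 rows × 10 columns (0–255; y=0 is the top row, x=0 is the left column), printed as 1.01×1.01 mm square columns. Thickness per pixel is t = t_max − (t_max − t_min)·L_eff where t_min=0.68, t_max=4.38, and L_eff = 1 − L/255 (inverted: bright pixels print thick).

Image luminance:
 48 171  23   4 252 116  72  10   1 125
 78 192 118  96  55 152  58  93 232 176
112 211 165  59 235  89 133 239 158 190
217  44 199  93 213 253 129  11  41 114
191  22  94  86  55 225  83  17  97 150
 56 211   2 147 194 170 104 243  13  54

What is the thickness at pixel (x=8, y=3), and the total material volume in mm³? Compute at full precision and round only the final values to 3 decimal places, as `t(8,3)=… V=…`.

t(8,3)=1.275 V=148.057

span = t_max - t_min = 4.38 - 0.68 = 3.700
L(8,3) = 41, L_eff = 1 - 41/255 = 0.839216 (inverted)
t(8,3) = 4.38 - 3.700·0.839216 = 1.275
Σt over all 6·10 pixels = 145.14
V = pitch²·Σt = 1.01²·145.14 = 148.057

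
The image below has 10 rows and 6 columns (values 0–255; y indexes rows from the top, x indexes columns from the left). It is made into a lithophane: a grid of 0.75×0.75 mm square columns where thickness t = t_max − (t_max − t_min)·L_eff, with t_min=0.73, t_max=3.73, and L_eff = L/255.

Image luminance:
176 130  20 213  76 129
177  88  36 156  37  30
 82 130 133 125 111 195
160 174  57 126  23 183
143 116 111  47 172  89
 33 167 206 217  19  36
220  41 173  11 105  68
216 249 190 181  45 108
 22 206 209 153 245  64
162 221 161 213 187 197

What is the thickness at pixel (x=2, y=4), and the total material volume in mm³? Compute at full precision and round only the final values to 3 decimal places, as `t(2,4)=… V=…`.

t(2,4)=2.424 V=74.468

span = t_max - t_min = 3.73 - 0.73 = 3.000
L(2,4) = 111, L_eff = 111/255 = 0.435294
t(2,4) = 3.73 - 3.000·0.435294 = 2.424
Σt over all 10·6 pixels = 11253/85 ≈ 132.3882353
V = pitch²·Σt = 0.75²·11253/85 = 74.468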